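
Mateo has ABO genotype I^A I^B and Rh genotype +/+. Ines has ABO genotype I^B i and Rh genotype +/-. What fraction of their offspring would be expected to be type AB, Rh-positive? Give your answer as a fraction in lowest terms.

ABO cross I^A I^B × I^B i → offspring phenotypes: 1/4 A, 1/2 B, 1/4 AB.
Rh cross +/+ × +/- → 1 Rh+.
Independent loci: P(type AB, Rh-positive) = 1/4 × 1 = 1/4.

1/4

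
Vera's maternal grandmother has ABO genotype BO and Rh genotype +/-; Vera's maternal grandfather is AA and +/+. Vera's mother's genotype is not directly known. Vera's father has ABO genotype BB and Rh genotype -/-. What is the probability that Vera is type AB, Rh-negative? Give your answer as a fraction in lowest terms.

1/8

Vera's mother's ABO genotype from BO × AA: 1/2 AB, 1/2 AO.
Crossing each possibility with the father BB and summing P(type AB): 1/2·1/2 + 1/2·1/2 = 1/2.
Similarly for Rh via the mother's Rh distribution: P(Rh-) = 1/4.
Independent loci: 1/2 × 1/4 = 1/8.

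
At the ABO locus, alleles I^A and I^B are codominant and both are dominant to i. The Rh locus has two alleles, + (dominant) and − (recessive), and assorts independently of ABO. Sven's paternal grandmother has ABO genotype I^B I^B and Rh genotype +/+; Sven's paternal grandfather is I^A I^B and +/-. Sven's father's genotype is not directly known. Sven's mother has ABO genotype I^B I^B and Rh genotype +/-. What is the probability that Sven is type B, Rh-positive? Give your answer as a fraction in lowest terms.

Sven's father's ABO genotype from I^B I^B × I^A I^B: 1/2 I^A I^B, 1/2 I^B I^B.
Crossing each possibility with the mother I^B I^B and summing P(type B): 1/2·1/2 + 1/2·1 = 3/4.
Similarly for Rh via the father's Rh distribution: P(Rh+) = 7/8.
Independent loci: 3/4 × 7/8 = 21/32.

21/32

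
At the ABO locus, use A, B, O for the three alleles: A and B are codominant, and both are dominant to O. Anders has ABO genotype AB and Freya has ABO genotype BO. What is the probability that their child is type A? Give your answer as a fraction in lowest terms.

1/4

ABO cross AB × BO → offspring phenotypes: 1/4 A, 1/2 B, 1/4 AB.
So P(type A) = 1/4.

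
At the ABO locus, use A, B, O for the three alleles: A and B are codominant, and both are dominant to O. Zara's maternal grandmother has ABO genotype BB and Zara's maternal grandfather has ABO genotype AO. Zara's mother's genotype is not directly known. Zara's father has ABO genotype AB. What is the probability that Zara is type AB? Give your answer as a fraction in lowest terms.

Zara's mother's ABO genotype from BB × AO: 1/2 AB, 1/2 BO.
Crossing each possibility with the father AB and summing P(type AB): 1/2·1/2 + 1/2·1/4 = 3/8.

3/8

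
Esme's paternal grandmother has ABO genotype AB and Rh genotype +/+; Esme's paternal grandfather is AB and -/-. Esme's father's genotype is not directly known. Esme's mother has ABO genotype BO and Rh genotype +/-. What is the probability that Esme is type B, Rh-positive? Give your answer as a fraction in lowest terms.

Esme's father's ABO genotype from AB × AB: 1/4 AA, 1/2 AB, 1/4 BB.
Crossing each possibility with the mother BO and summing P(type B): 1/4·0 + 1/2·1/2 + 1/4·1 = 1/2.
Similarly for Rh via the father's Rh distribution: P(Rh+) = 3/4.
Independent loci: 1/2 × 3/4 = 3/8.

3/8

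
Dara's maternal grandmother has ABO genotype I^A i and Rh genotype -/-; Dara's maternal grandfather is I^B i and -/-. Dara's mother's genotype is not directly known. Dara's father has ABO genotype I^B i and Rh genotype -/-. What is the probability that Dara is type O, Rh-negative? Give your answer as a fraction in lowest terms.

Dara's mother's ABO genotype from I^A i × I^B i: 1/4 I^A I^B, 1/4 I^A i, 1/4 I^B i, 1/4 i i.
Crossing each possibility with the father I^B i and summing P(type O): 1/4·0 + 1/4·1/4 + 1/4·1/4 + 1/4·1/2 = 1/4.
Similarly for Rh via the mother's Rh distribution: P(Rh-) = 1.
Independent loci: 1/4 × 1 = 1/4.

1/4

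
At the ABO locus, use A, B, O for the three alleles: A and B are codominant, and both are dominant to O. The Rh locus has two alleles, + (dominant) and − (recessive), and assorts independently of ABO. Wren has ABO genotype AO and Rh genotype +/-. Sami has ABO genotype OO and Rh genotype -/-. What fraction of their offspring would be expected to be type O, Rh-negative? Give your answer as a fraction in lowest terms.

ABO cross AO × OO → offspring phenotypes: 1/2 O, 1/2 A.
Rh cross +/- × -/- → 1/2 Rh+, 1/2 Rh-.
Independent loci: P(type O, Rh-negative) = 1/2 × 1/2 = 1/4.

1/4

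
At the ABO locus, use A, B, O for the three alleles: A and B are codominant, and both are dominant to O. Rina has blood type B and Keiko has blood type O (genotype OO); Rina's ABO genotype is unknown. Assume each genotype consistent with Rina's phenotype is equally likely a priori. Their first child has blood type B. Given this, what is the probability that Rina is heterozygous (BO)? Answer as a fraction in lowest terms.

Possible genotypes: Rina ∈ {BB, BO}; Keiko ∈ {OO}.
Weight each parental genotype pair by prior × P(type-B child):
  BB × OO: posterior weight 2/3.
  BO × OO: posterior weight 1/3.
Sum the posterior weight over pairs where Rina is BO: 1/3.

1/3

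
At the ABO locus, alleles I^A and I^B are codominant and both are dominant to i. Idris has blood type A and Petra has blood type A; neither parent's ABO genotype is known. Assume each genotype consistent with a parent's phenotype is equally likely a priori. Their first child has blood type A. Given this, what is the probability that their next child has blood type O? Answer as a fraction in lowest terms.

1/20

Possible genotypes: Idris ∈ {I^A I^A, I^A i}; Petra ∈ {I^A I^A, I^A i}.
Weight each parental genotype pair by prior × P(type-A child):
  I^A I^A × I^A I^A: posterior weight 4/15; P(next child type O) = 0.
  I^A I^A × I^A i: posterior weight 4/15; P(next child type O) = 0.
  I^A i × I^A I^A: posterior weight 4/15; P(next child type O) = 0.
  I^A i × I^A i: posterior weight 1/5; P(next child type O) = 1/4.
Weighted sum = 1/20.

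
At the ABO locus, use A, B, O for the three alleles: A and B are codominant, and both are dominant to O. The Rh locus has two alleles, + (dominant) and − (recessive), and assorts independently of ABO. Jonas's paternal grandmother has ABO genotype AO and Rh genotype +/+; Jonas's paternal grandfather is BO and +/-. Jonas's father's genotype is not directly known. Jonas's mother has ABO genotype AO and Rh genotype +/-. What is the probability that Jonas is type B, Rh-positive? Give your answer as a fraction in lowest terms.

7/64

Jonas's father's ABO genotype from AO × BO: 1/4 AB, 1/4 AO, 1/4 BO, 1/4 OO.
Crossing each possibility with the mother AO and summing P(type B): 1/4·1/4 + 1/4·0 + 1/4·1/4 + 1/4·0 = 1/8.
Similarly for Rh via the father's Rh distribution: P(Rh+) = 7/8.
Independent loci: 1/8 × 7/8 = 7/64.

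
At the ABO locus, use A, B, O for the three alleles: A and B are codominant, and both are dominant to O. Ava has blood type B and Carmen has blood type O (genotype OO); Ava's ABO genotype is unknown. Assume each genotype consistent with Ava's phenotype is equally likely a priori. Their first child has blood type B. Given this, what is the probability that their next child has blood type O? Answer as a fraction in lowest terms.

Possible genotypes: Ava ∈ {BB, BO}; Carmen ∈ {OO}.
Weight each parental genotype pair by prior × P(type-B child):
  BB × OO: posterior weight 2/3; P(next child type O) = 0.
  BO × OO: posterior weight 1/3; P(next child type O) = 1/2.
Weighted sum = 1/6.

1/6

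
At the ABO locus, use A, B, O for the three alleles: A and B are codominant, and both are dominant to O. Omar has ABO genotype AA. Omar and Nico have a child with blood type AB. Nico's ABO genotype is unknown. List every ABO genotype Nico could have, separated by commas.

AB, BB, BO

For each candidate genotype of Nico, check whether crossing it with AA can produce every observed child phenotype.
  AA → possible child types {A} ✗
  AB → possible child types {A, AB} ✓
  AO → possible child types {A} ✗
  BB → possible child types {AB} ✓
  BO → possible child types {A, AB} ✓
  OO → possible child types {A} ✗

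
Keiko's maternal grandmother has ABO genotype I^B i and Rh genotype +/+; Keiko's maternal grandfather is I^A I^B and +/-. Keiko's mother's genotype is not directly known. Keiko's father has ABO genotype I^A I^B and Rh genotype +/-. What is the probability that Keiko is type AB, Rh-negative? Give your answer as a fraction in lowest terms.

3/64

Keiko's mother's ABO genotype from I^B i × I^A I^B: 1/4 I^A I^B, 1/4 I^A i, 1/4 I^B I^B, 1/4 I^B i.
Crossing each possibility with the father I^A I^B and summing P(type AB): 1/4·1/2 + 1/4·1/4 + 1/4·1/2 + 1/4·1/4 = 3/8.
Similarly for Rh via the mother's Rh distribution: P(Rh-) = 1/8.
Independent loci: 3/8 × 1/8 = 3/64.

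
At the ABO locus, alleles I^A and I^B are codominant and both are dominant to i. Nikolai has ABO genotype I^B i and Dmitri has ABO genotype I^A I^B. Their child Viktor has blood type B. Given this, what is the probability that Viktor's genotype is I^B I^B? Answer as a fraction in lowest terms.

1/2

Cross I^B i × I^A I^B → 1/4 I^A I^B, 1/4 I^A i, 1/4 I^B I^B, 1/4 I^B i.
Type-B genotypes among offspring: I^B I^B (1/4), I^B i (1/4); total 1/2.
P(I^B I^B | type B) = (1/4) / (1/2) = 1/2.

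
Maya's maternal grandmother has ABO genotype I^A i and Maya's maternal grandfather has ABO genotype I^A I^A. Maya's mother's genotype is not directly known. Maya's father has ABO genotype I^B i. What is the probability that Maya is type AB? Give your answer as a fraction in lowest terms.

Maya's mother's ABO genotype from I^A i × I^A I^A: 1/2 I^A I^A, 1/2 I^A i.
Crossing each possibility with the father I^B i and summing P(type AB): 1/2·1/2 + 1/2·1/4 = 3/8.

3/8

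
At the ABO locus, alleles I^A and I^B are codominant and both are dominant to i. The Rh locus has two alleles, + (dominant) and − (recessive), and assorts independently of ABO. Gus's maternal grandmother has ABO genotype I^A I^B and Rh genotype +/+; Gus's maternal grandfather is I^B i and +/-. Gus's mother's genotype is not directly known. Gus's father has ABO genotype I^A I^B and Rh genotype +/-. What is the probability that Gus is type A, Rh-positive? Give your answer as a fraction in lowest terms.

Gus's mother's ABO genotype from I^A I^B × I^B i: 1/4 I^A I^B, 1/4 I^A i, 1/4 I^B I^B, 1/4 I^B i.
Crossing each possibility with the father I^A I^B and summing P(type A): 1/4·1/4 + 1/4·1/2 + 1/4·0 + 1/4·1/4 = 1/4.
Similarly for Rh via the mother's Rh distribution: P(Rh+) = 7/8.
Independent loci: 1/4 × 7/8 = 7/32.

7/32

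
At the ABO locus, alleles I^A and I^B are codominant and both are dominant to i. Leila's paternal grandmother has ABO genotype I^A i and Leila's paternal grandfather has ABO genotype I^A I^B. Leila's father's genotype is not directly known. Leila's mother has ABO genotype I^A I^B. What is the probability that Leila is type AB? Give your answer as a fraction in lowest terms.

Leila's father's ABO genotype from I^A i × I^A I^B: 1/4 I^A I^A, 1/4 I^A I^B, 1/4 I^A i, 1/4 I^B i.
Crossing each possibility with the mother I^A I^B and summing P(type AB): 1/4·1/2 + 1/4·1/2 + 1/4·1/4 + 1/4·1/4 = 3/8.

3/8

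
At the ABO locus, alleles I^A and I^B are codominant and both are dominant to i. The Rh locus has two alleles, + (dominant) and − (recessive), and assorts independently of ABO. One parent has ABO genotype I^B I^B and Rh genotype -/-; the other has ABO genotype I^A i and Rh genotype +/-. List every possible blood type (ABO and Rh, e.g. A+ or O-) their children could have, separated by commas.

B+, B-, AB+, AB-

Gametes from I^B I^B × I^A i give offspring ABO genotypes I^A I^B, I^B i, i.e. phenotypes B, AB.
Rh cross -/- × +/- → phenotypes Rh+, Rh-.
Combining independently: B+, B-, AB+, AB-.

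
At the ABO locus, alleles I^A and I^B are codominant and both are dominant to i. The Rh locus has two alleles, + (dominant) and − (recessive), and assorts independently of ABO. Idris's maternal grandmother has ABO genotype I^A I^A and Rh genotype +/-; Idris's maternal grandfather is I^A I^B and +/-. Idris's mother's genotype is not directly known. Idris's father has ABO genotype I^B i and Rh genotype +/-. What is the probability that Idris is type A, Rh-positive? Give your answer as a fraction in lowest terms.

9/32

Idris's mother's ABO genotype from I^A I^A × I^A I^B: 1/2 I^A I^A, 1/2 I^A I^B.
Crossing each possibility with the father I^B i and summing P(type A): 1/2·1/2 + 1/2·1/4 = 3/8.
Similarly for Rh via the mother's Rh distribution: P(Rh+) = 3/4.
Independent loci: 3/8 × 3/4 = 9/32.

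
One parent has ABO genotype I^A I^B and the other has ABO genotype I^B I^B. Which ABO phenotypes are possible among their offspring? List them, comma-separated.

Gametes from I^A I^B × I^B I^B give offspring ABO genotypes I^A I^B, I^B I^B, i.e. phenotypes B, AB.

B, AB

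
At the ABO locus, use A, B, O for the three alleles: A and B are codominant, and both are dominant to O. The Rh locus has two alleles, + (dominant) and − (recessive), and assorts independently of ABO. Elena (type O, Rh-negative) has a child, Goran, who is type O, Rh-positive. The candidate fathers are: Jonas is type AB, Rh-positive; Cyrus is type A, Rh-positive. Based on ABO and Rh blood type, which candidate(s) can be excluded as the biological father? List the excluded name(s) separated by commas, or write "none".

A candidate is excluded only if no genotype consistent with his phenotype could produce a type O, Rh-positive child with a type O, Rh-negative mother.
Jonas (type AB, Rh+): no genotype consistent with that phenotype can produce a type-O Rh+ child with a type-O mother.

Jonas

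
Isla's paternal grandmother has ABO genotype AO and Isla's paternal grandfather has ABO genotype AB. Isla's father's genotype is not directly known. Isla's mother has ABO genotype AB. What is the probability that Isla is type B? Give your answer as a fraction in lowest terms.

1/4

Isla's father's ABO genotype from AO × AB: 1/4 AA, 1/4 AB, 1/4 AO, 1/4 BO.
Crossing each possibility with the mother AB and summing P(type B): 1/4·0 + 1/4·1/4 + 1/4·1/4 + 1/4·1/2 = 1/4.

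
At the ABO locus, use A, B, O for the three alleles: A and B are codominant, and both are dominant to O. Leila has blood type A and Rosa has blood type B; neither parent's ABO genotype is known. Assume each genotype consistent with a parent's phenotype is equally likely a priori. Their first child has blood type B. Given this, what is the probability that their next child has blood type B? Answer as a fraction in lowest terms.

5/12

Possible genotypes: Leila ∈ {AA, AO}; Rosa ∈ {BB, BO}.
Weight each parental genotype pair by prior × P(type-B child):
  AO × BB: posterior weight 2/3; P(next child type B) = 1/2.
  AO × BO: posterior weight 1/3; P(next child type B) = 1/4.
Weighted sum = 5/12.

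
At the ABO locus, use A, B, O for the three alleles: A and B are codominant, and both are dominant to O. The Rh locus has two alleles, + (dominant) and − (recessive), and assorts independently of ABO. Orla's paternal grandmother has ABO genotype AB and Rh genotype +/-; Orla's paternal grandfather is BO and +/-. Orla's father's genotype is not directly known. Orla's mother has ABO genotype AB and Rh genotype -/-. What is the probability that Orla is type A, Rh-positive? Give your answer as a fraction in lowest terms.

1/8

Orla's father's ABO genotype from AB × BO: 1/4 AB, 1/4 AO, 1/4 BB, 1/4 BO.
Crossing each possibility with the mother AB and summing P(type A): 1/4·1/4 + 1/4·1/2 + 1/4·0 + 1/4·1/4 = 1/4.
Similarly for Rh via the father's Rh distribution: P(Rh+) = 1/2.
Independent loci: 1/4 × 1/2 = 1/8.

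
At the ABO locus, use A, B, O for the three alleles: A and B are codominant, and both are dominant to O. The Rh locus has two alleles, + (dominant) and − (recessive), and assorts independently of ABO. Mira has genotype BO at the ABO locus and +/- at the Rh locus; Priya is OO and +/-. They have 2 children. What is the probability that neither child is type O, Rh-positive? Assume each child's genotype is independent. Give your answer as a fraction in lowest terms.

ABO cross BO × OO → 1/2 O, 1/2 B.
Rh cross +/- × +/- → 3/4 Rh+, 1/4 Rh-; so P(type O, Rh-positive) = 1/2 × 3/4 = 3/8 per child.
P(not type O, Rh-positive) = 5/8 for one child; (5/8)^2 = 25/64.

25/64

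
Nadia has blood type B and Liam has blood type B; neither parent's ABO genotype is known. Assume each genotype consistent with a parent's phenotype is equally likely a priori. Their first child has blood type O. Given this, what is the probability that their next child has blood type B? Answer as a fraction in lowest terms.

3/4

Possible genotypes: Nadia ∈ {BB, BO}; Liam ∈ {BB, BO}.
Weight each parental genotype pair by prior × P(type-O child):
  BO × BO: posterior weight 1; P(next child type B) = 3/4.
Weighted sum = 3/4.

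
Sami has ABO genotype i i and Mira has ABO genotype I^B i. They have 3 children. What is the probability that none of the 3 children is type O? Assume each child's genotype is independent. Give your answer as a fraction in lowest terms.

1/8

ABO cross i i × I^B i → 1/2 O, 1/2 B.
So P(type O) = 1/2 per child.
P(not type O) = 1/2 for one child; (1/2)^3 = 1/8.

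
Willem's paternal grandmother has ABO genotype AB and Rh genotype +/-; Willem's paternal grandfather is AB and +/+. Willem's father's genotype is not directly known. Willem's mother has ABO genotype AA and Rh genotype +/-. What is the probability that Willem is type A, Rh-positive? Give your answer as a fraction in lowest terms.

7/16

Willem's father's ABO genotype from AB × AB: 1/4 AA, 1/2 AB, 1/4 BB.
Crossing each possibility with the mother AA and summing P(type A): 1/4·1 + 1/2·1/2 + 1/4·0 = 1/2.
Similarly for Rh via the father's Rh distribution: P(Rh+) = 7/8.
Independent loci: 1/2 × 7/8 = 7/16.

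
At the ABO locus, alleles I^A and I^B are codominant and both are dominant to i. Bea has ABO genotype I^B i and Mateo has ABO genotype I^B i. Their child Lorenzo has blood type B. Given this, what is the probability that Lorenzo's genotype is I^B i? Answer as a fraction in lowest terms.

2/3

Cross I^B i × I^B i → 1/4 I^B I^B, 1/2 I^B i, 1/4 i i.
Type-B genotypes among offspring: I^B I^B (1/4), I^B i (1/2); total 3/4.
P(I^B i | type B) = (1/2) / (3/4) = 2/3.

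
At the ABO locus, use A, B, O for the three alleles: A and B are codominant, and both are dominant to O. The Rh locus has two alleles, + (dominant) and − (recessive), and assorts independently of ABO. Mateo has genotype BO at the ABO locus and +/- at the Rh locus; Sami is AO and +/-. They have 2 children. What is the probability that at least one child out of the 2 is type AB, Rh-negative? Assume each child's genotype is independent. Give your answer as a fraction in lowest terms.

ABO cross BO × AO → 1/4 O, 1/4 A, 1/4 B, 1/4 AB.
Rh cross +/- × +/- → 3/4 Rh+, 1/4 Rh-; so P(type AB, Rh-negative) = 1/4 × 1/4 = 1/16 per child.
P(none) = (15/16)^2 = 225/256; P(at least one) = 1 − 225/256 = 31/256.

31/256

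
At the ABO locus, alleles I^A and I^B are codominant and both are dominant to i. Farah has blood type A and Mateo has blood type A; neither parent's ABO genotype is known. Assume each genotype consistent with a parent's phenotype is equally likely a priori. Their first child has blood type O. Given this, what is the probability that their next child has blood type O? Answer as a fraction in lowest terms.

Possible genotypes: Farah ∈ {I^A I^A, I^A i}; Mateo ∈ {I^A I^A, I^A i}.
Weight each parental genotype pair by prior × P(type-O child):
  I^A i × I^A i: posterior weight 1; P(next child type O) = 1/4.
Weighted sum = 1/4.

1/4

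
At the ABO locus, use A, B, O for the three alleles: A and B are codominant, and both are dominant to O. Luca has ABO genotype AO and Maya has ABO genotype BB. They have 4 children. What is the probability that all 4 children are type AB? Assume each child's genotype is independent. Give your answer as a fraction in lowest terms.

1/16

ABO cross AO × BB → 1/2 B, 1/2 AB.
So P(type AB) = 1/2 per child.
All 4 independent: (1/2)^4 = 1/16.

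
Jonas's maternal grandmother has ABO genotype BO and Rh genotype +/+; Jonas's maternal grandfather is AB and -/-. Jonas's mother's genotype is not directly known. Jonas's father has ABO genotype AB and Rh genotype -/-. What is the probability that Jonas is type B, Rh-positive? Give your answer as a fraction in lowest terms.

Jonas's mother's ABO genotype from BO × AB: 1/4 AB, 1/4 AO, 1/4 BB, 1/4 BO.
Crossing each possibility with the father AB and summing P(type B): 1/4·1/4 + 1/4·1/4 + 1/4·1/2 + 1/4·1/2 = 3/8.
Similarly for Rh via the mother's Rh distribution: P(Rh+) = 1/2.
Independent loci: 3/8 × 1/2 = 3/16.

3/16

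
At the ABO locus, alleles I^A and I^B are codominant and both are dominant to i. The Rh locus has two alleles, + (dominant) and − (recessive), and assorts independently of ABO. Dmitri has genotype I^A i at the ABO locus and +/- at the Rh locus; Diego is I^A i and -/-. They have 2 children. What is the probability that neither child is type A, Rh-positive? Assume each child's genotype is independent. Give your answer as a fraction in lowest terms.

ABO cross I^A i × I^A i → 1/4 O, 3/4 A.
Rh cross +/- × -/- → 1/2 Rh+, 1/2 Rh-; so P(type A, Rh-positive) = 3/4 × 1/2 = 3/8 per child.
P(not type A, Rh-positive) = 5/8 for one child; (5/8)^2 = 25/64.

25/64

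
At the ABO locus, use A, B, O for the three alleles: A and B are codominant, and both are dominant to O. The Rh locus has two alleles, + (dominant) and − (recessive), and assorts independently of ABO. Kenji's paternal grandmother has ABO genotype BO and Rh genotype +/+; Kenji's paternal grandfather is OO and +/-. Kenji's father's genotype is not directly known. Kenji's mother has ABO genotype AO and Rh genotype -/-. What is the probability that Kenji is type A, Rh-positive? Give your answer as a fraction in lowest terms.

Kenji's father's ABO genotype from BO × OO: 1/2 BO, 1/2 OO.
Crossing each possibility with the mother AO and summing P(type A): 1/2·1/4 + 1/2·1/2 = 3/8.
Similarly for Rh via the father's Rh distribution: P(Rh+) = 3/4.
Independent loci: 3/8 × 3/4 = 9/32.

9/32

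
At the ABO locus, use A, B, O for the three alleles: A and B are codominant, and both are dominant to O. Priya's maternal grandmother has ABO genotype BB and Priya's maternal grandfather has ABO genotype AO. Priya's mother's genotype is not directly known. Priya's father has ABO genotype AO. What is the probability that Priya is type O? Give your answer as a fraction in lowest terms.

Priya's mother's ABO genotype from BB × AO: 1/2 AB, 1/2 BO.
Crossing each possibility with the father AO and summing P(type O): 1/2·0 + 1/2·1/4 = 1/8.

1/8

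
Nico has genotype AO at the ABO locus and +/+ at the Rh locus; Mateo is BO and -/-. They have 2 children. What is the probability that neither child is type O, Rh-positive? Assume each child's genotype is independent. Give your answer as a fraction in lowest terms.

ABO cross AO × BO → 1/4 O, 1/4 A, 1/4 B, 1/4 AB.
Rh cross +/+ × -/- → 1 Rh+; so P(type O, Rh-positive) = 1/4 × 1 = 1/4 per child.
P(not type O, Rh-positive) = 3/4 for one child; (3/4)^2 = 9/16.

9/16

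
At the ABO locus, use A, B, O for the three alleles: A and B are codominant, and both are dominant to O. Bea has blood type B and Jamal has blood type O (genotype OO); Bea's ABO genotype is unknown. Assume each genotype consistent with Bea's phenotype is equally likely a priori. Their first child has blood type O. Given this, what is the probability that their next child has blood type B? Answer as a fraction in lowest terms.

1/2

Possible genotypes: Bea ∈ {BB, BO}; Jamal ∈ {OO}.
Weight each parental genotype pair by prior × P(type-O child):
  BO × OO: posterior weight 1; P(next child type B) = 1/2.
Weighted sum = 1/2.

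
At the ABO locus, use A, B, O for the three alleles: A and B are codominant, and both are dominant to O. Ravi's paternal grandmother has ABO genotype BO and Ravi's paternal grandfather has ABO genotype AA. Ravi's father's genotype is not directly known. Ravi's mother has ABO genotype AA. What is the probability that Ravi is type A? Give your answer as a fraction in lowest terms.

3/4

Ravi's father's ABO genotype from BO × AA: 1/2 AB, 1/2 AO.
Crossing each possibility with the mother AA and summing P(type A): 1/2·1/2 + 1/2·1 = 3/4.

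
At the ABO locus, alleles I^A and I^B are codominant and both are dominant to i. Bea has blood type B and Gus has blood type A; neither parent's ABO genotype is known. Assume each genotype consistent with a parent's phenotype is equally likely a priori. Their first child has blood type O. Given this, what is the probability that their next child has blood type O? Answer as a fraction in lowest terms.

Possible genotypes: Bea ∈ {I^B I^B, I^B i}; Gus ∈ {I^A I^A, I^A i}.
Weight each parental genotype pair by prior × P(type-O child):
  I^B i × I^A i: posterior weight 1; P(next child type O) = 1/4.
Weighted sum = 1/4.

1/4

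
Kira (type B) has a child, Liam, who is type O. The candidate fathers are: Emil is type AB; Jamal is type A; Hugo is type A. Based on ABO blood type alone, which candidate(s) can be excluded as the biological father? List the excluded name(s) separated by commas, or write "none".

Emil

A candidate is excluded only if no genotype consistent with his phenotype could produce a type O child with a type B mother.
Emil (type AB): no genotype consistent with that phenotype can produce a type-O child with a type-B mother.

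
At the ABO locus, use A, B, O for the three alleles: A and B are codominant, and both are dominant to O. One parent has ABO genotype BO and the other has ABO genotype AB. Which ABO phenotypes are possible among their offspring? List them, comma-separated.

Gametes from BO × AB give offspring ABO genotypes AB, AO, BB, BO, i.e. phenotypes A, B, AB.

A, B, AB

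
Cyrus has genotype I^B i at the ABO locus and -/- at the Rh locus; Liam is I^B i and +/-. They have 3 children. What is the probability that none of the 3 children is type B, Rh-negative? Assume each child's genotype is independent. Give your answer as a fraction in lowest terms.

125/512

ABO cross I^B i × I^B i → 1/4 O, 3/4 B.
Rh cross -/- × +/- → 1/2 Rh+, 1/2 Rh-; so P(type B, Rh-negative) = 3/4 × 1/2 = 3/8 per child.
P(not type B, Rh-negative) = 5/8 for one child; (5/8)^3 = 125/512.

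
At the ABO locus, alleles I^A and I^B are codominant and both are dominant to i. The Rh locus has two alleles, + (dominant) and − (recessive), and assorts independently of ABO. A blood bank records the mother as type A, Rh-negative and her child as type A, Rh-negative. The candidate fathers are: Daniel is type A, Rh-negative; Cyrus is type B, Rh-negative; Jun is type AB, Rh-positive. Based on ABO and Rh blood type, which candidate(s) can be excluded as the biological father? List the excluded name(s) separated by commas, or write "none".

none

A candidate is excluded only if no genotype consistent with his phenotype could produce a type A, Rh-negative child with a type A, Rh-negative mother.
Every candidate has at least one consistent genotype combination, so none can be excluded.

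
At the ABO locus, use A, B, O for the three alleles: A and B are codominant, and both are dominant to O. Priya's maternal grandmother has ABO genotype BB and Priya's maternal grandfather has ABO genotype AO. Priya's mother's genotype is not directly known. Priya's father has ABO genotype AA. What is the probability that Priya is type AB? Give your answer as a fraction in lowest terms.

Priya's mother's ABO genotype from BB × AO: 1/2 AB, 1/2 BO.
Crossing each possibility with the father AA and summing P(type AB): 1/2·1/2 + 1/2·1/2 = 1/2.

1/2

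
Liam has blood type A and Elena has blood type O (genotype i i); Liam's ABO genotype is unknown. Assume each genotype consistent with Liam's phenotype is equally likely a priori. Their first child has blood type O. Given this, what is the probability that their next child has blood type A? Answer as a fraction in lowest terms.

Possible genotypes: Liam ∈ {I^A I^A, I^A i}; Elena ∈ {i i}.
Weight each parental genotype pair by prior × P(type-O child):
  I^A i × i i: posterior weight 1; P(next child type A) = 1/2.
Weighted sum = 1/2.

1/2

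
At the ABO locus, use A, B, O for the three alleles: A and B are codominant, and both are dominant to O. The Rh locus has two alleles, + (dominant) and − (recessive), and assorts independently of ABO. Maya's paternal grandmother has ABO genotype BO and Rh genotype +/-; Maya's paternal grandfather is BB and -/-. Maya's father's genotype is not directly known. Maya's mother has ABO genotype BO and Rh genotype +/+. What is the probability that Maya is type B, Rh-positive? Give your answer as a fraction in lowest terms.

7/8

Maya's father's ABO genotype from BO × BB: 1/2 BB, 1/2 BO.
Crossing each possibility with the mother BO and summing P(type B): 1/2·1 + 1/2·3/4 = 7/8.
Similarly for Rh via the father's Rh distribution: P(Rh+) = 1.
Independent loci: 7/8 × 1 = 7/8.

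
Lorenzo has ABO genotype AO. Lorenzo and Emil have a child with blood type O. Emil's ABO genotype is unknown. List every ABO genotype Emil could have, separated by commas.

AO, BO, OO

For each candidate genotype of Emil, check whether crossing it with AO can produce every observed child phenotype.
  AA → possible child types {A} ✗
  AB → possible child types {A, B, AB} ✗
  AO → possible child types {O, A} ✓
  BB → possible child types {B, AB} ✗
  BO → possible child types {O, A, B, AB} ✓
  OO → possible child types {O, A} ✓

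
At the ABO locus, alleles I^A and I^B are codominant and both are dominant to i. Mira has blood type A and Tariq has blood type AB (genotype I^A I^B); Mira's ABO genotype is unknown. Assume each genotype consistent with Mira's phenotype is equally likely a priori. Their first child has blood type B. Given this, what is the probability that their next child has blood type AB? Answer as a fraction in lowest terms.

Possible genotypes: Mira ∈ {I^A I^A, I^A i}; Tariq ∈ {I^A I^B}.
Weight each parental genotype pair by prior × P(type-B child):
  I^A i × I^A I^B: posterior weight 1; P(next child type AB) = 1/4.
Weighted sum = 1/4.

1/4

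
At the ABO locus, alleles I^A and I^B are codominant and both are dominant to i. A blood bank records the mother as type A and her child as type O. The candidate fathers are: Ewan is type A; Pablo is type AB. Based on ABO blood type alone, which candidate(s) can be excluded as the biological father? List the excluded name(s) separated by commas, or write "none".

A candidate is excluded only if no genotype consistent with his phenotype could produce a type O child with a type A mother.
Pablo (type AB): no genotype consistent with that phenotype can produce a type-O child with a type-A mother.

Pablo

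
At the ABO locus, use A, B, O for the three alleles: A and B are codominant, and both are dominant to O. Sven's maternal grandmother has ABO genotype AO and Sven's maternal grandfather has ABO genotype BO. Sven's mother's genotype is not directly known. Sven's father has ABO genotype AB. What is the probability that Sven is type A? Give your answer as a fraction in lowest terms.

Sven's mother's ABO genotype from AO × BO: 1/4 AB, 1/4 AO, 1/4 BO, 1/4 OO.
Crossing each possibility with the father AB and summing P(type A): 1/4·1/4 + 1/4·1/2 + 1/4·1/4 + 1/4·1/2 = 3/8.

3/8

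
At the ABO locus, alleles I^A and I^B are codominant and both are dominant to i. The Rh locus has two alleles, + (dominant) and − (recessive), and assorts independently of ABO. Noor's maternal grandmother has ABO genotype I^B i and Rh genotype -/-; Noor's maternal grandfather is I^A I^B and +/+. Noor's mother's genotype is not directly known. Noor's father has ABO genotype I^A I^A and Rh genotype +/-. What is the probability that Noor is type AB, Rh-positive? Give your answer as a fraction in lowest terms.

Noor's mother's ABO genotype from I^B i × I^A I^B: 1/4 I^A I^B, 1/4 I^A i, 1/4 I^B I^B, 1/4 I^B i.
Crossing each possibility with the father I^A I^A and summing P(type AB): 1/4·1/2 + 1/4·0 + 1/4·1 + 1/4·1/2 = 1/2.
Similarly for Rh via the mother's Rh distribution: P(Rh+) = 3/4.
Independent loci: 1/2 × 3/4 = 3/8.

3/8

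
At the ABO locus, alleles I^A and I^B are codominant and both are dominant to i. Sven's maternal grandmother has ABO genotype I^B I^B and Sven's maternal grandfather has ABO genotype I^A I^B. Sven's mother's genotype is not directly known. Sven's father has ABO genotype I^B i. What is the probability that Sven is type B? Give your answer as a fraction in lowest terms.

Sven's mother's ABO genotype from I^B I^B × I^A I^B: 1/2 I^A I^B, 1/2 I^B I^B.
Crossing each possibility with the father I^B i and summing P(type B): 1/2·1/2 + 1/2·1 = 3/4.

3/4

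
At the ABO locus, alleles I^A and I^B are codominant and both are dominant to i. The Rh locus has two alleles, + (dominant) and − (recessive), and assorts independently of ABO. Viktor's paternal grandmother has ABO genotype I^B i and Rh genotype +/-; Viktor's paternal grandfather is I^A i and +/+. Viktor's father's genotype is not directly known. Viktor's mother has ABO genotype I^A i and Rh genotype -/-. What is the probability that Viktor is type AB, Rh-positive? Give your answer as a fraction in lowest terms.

3/32

Viktor's father's ABO genotype from I^B i × I^A i: 1/4 I^A I^B, 1/4 I^A i, 1/4 I^B i, 1/4 i i.
Crossing each possibility with the mother I^A i and summing P(type AB): 1/4·1/4 + 1/4·0 + 1/4·1/4 + 1/4·0 = 1/8.
Similarly for Rh via the father's Rh distribution: P(Rh+) = 3/4.
Independent loci: 1/8 × 3/4 = 3/32.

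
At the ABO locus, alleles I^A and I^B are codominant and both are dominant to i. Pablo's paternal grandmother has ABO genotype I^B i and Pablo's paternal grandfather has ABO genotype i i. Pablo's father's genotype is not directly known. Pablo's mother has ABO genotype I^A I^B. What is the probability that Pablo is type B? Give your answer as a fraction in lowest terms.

1/2

Pablo's father's ABO genotype from I^B i × i i: 1/2 I^B i, 1/2 i i.
Crossing each possibility with the mother I^A I^B and summing P(type B): 1/2·1/2 + 1/2·1/2 = 1/2.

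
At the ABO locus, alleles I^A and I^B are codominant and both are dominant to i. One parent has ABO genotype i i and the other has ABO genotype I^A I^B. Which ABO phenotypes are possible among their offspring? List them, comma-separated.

Gametes from i i × I^A I^B give offspring ABO genotypes I^A i, I^B i, i.e. phenotypes A, B.

A, B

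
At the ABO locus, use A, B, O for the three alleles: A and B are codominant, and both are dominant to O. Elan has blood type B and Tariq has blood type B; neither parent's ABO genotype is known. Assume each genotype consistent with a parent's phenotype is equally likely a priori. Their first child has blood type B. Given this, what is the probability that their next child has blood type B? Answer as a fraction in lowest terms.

Possible genotypes: Elan ∈ {BB, BO}; Tariq ∈ {BB, BO}.
Weight each parental genotype pair by prior × P(type-B child):
  BB × BB: posterior weight 4/15; P(next child type B) = 1.
  BB × BO: posterior weight 4/15; P(next child type B) = 1.
  BO × BB: posterior weight 4/15; P(next child type B) = 1.
  BO × BO: posterior weight 1/5; P(next child type B) = 3/4.
Weighted sum = 19/20.

19/20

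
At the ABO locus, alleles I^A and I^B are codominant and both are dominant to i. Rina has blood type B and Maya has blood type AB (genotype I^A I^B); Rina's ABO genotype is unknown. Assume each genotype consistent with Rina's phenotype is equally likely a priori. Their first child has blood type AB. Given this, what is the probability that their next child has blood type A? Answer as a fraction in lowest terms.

Possible genotypes: Rina ∈ {I^B I^B, I^B i}; Maya ∈ {I^A I^B}.
Weight each parental genotype pair by prior × P(type-AB child):
  I^B I^B × I^A I^B: posterior weight 2/3; P(next child type A) = 0.
  I^B i × I^A I^B: posterior weight 1/3; P(next child type A) = 1/4.
Weighted sum = 1/12.

1/12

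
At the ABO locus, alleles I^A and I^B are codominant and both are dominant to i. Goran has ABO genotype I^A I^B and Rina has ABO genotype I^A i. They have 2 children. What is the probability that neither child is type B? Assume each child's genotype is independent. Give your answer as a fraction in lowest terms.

9/16

ABO cross I^A I^B × I^A i → 1/2 A, 1/4 B, 1/4 AB.
So P(type B) = 1/4 per child.
P(not type B) = 3/4 for one child; (3/4)^2 = 9/16.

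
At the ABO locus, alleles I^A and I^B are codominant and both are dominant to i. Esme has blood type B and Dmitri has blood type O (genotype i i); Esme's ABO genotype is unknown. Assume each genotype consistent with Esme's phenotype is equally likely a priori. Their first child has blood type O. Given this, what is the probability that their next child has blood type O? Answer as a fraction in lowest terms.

Possible genotypes: Esme ∈ {I^B I^B, I^B i}; Dmitri ∈ {i i}.
Weight each parental genotype pair by prior × P(type-O child):
  I^B i × i i: posterior weight 1; P(next child type O) = 1/2.
Weighted sum = 1/2.

1/2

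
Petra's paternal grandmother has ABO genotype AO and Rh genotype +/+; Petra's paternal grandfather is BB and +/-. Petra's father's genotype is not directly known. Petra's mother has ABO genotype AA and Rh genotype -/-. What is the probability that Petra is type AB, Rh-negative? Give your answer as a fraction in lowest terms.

Petra's father's ABO genotype from AO × BB: 1/2 AB, 1/2 BO.
Crossing each possibility with the mother AA and summing P(type AB): 1/2·1/2 + 1/2·1/2 = 1/2.
Similarly for Rh via the father's Rh distribution: P(Rh-) = 1/4.
Independent loci: 1/2 × 1/4 = 1/8.

1/8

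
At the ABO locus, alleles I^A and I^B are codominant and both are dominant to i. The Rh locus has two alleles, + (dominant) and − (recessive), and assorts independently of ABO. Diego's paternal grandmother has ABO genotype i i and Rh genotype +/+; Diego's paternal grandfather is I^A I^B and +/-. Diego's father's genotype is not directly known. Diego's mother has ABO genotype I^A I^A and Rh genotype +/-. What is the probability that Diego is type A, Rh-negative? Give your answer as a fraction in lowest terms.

Diego's father's ABO genotype from i i × I^A I^B: 1/2 I^A i, 1/2 I^B i.
Crossing each possibility with the mother I^A I^A and summing P(type A): 1/2·1 + 1/2·1/2 = 3/4.
Similarly for Rh via the father's Rh distribution: P(Rh-) = 1/8.
Independent loci: 3/4 × 1/8 = 3/32.

3/32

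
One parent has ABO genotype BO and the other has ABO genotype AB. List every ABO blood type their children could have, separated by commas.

A, B, AB

Gametes from BO × AB give offspring ABO genotypes AB, AO, BB, BO, i.e. phenotypes A, B, AB.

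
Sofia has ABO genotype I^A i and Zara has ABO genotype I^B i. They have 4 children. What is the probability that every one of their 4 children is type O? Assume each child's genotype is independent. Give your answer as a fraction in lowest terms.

ABO cross I^A i × I^B i → 1/4 O, 1/4 A, 1/4 B, 1/4 AB.
So P(type O) = 1/4 per child.
All 4 independent: (1/4)^4 = 1/256.

1/256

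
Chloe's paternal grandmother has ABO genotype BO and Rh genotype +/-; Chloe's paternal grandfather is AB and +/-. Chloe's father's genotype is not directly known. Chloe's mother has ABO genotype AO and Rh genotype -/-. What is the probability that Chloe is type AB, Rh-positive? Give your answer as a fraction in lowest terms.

Chloe's father's ABO genotype from BO × AB: 1/4 AB, 1/4 AO, 1/4 BB, 1/4 BO.
Crossing each possibility with the mother AO and summing P(type AB): 1/4·1/4 + 1/4·0 + 1/4·1/2 + 1/4·1/4 = 1/4.
Similarly for Rh via the father's Rh distribution: P(Rh+) = 1/2.
Independent loci: 1/4 × 1/2 = 1/8.

1/8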